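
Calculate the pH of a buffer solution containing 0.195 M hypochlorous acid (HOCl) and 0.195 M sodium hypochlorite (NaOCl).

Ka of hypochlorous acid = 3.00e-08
pH = 7.52

pKa = -log(3.00e-08) = 7.52. pH = pKa + log([A⁻]/[HA]) = 7.52 + log(0.195/0.195)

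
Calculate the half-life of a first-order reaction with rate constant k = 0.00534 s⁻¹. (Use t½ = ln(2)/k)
129.80 s

t½ = ln(2)/k = 0.6931/0.00534 = 129.80 s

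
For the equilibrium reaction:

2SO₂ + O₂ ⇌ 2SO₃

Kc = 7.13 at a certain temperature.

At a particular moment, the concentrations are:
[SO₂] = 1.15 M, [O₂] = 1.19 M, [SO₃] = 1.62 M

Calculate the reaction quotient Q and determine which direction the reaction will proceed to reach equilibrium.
Q = 1.668, Q < K, reaction proceeds forward (toward products)

Q = ([SO₃]^2) / ([SO₂]^2 × [O₂])
  = ((1.62)^2) / ((1.15)^2·(1.19)) = 2.6244/1.5738 = 1.668
Since Q = 1.668 < Kc = 7.13, the reaction proceeds forward (toward products) to reach equilibrium.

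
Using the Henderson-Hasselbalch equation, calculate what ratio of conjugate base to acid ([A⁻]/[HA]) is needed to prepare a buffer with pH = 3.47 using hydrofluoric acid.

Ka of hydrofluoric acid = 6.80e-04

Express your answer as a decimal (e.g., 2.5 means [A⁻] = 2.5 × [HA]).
[A⁻]/[HA] = 2.007

pKa = −log(6.80e-04) = 3.1675. pH = pKa + log([A⁻]/[HA]). 3.47 = 3.1675 + log(ratio). log(ratio) = 3.47 − 3.1675 = 0.3025. ratio = 10^(0.3025) = 2.007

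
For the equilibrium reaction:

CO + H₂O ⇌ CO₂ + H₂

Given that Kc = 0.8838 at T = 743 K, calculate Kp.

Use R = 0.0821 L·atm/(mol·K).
K_p = 0.8838

Δn = (moles gaseous products) − (moles gaseous reactants) = 0
T = 743 K; RT = 0.0821 × 743 = 61.0003
Kp = Kc·(RT)^Δn = 0.8838 × (61.0003)^0 = 0.8838 × 1 = 0.8838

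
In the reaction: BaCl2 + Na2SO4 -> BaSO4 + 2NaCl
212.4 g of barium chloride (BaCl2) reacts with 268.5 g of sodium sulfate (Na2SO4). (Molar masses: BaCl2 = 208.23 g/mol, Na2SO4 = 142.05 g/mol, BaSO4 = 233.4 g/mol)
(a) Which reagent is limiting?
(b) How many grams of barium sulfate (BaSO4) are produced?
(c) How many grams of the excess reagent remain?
(a) BaCl2, (b) 238.1 g, (c) 123.6 g

Moles of BaCl2 = 212.4 g ÷ 208.23 g/mol = 1.02003 mol
Moles of Na2SO4 = 268.5 g ÷ 142.05 g/mol = 1.89018 mol
Moles ÷ coefficient: BaCl2: 1.02003/1 = 1.02, Na2SO4: 1.89018/1 = 1.89
(a) BaCl2 has the smaller value, so BaCl2 is the limiting reagent.
(b) Moles of BaSO4 = 1.02003 mol BaCl2 × (1/1) = 1.02003 mol; mass = 1.02003 mol × 233.4 g/mol = 238.1 g
(c) Na2SO4 consumed = 1.02003 × (1/1) = 1.02003 mol; remaining = 1.89018 − 1.02003 = 0.870154 mol; mass = 0.870154 mol × 142.05 g/mol = 123.6 g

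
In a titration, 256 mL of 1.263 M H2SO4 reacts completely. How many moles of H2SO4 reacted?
Moles = Molarity × Volume (L)
Moles = 1.263 M × 0.256 L = 0.3233 mol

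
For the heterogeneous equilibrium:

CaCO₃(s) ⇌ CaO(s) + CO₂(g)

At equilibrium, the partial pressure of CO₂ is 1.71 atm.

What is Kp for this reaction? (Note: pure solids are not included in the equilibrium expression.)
K_p = 1.71

Solids (CaCO₃, CaO) have activity 1 and are excluded.
Kp = P(CO₂) = 1.71.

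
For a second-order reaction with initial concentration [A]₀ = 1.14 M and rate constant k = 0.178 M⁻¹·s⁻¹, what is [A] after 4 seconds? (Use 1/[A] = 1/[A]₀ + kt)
0.6293 M

1/[A] = 1/[A]₀ + k·t = 1/1.14 + (0.178)·(4) = 0.8772 + 0.7120 = 1.5892
[A] = 1/1.5892 = 0.6293 M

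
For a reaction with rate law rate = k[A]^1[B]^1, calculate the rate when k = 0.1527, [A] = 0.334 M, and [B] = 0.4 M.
0.0204 M/s

rate = k·[A]^1·[B]^1 = 0.1527·(0.334)^1·(0.4)^1 = 0.1527·0.334·0.4 = 0.0204 M/s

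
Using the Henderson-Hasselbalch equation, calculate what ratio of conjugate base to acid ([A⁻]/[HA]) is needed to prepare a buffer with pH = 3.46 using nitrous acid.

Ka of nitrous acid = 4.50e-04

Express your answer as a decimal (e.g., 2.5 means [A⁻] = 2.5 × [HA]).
[A⁻]/[HA] = 1.298

pKa = −log(4.50e-04) = 3.3468. pH = pKa + log([A⁻]/[HA]). 3.46 = 3.3468 + log(ratio). log(ratio) = 3.46 − 3.3468 = 0.1132. ratio = 10^(0.1132) = 1.298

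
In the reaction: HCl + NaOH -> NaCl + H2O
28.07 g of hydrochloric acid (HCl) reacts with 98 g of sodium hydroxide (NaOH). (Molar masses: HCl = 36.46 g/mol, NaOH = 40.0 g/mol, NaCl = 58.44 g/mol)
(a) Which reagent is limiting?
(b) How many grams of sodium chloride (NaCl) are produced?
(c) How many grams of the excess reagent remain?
(a) HCl, (b) 44.99 g, (c) 67.2 g

Moles of HCl = 28.07 g ÷ 36.46 g/mol = 0.769885 mol
Moles of NaOH = 98 g ÷ 40.0 g/mol = 2.45 mol
Moles ÷ coefficient: HCl: 0.769885/1 = 0.7699, NaOH: 2.45/1 = 2.45
(a) HCl has the smaller value, so HCl is the limiting reagent.
(b) Moles of NaCl = 0.769885 mol HCl × (1/1) = 0.769885 mol; mass = 0.769885 mol × 58.44 g/mol = 44.99 g
(c) NaOH consumed = 0.769885 × (1/1) = 0.769885 mol; remaining = 2.45 − 0.769885 = 1.68012 mol; mass = 1.68012 mol × 40.0 g/mol = 67.2 g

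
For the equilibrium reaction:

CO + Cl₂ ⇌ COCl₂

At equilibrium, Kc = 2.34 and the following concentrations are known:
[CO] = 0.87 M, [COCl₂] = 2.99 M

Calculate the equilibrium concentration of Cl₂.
[Cl₂] = 1.4687 M

Kc = ([COCl₂]) / ([CO] × [Cl₂]) = 2.34
[Cl₂]^1 = (product terms)/(Kc · other reactant terms) = 2.99 / (2.34 · 0.87) = 1.4687
[Cl₂] = 1.4687 M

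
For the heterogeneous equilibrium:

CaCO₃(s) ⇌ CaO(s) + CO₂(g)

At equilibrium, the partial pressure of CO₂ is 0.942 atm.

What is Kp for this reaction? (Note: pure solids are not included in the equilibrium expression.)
K_p = 0.942

Solids (CaCO₃, CaO) have activity 1 and are excluded.
Kp = P(CO₂) = 0.942.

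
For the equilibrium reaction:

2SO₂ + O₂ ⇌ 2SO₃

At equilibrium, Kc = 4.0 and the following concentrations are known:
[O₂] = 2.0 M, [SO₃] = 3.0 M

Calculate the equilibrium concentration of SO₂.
[SO₂] = 1.0607 M

Kc = ([SO₃]^2) / ([SO₂]^2 × [O₂]) = 4.0
[SO₂]^2 = (product terms)/(Kc · other reactant terms) = 9 / (4.0 · 2) = 1.125
[SO₂] = (1.125)^(1/2) = 1.0607 M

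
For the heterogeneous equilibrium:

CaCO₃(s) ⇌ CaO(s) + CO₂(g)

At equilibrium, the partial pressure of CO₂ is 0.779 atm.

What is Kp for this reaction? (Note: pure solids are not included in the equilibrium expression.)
K_p = 0.779

Solids (CaCO₃, CaO) have activity 1 and are excluded.
Kp = P(CO₂) = 0.779.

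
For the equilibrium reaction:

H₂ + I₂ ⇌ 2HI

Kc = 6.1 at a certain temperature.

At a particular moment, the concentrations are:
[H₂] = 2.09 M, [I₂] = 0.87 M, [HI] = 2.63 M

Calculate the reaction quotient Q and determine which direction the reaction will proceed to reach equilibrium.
Q = 3.804, Q < K, reaction proceeds forward (toward products)

Q = ([HI]^2) / ([H₂] × [I₂])
  = ((2.63)^2) / ((2.09)·(0.87)) = 6.9169/1.8183 = 3.804
Since Q = 3.804 < Kc = 6.1, the reaction proceeds forward (toward products) to reach equilibrium.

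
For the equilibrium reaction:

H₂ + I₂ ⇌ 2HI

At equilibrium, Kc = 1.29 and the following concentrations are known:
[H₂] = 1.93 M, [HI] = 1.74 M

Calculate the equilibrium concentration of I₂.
[I₂] = 1.2161 M

Kc = ([HI]^2) / ([H₂] × [I₂]) = 1.29
[I₂]^1 = (product terms)/(Kc · other reactant terms) = 3.0276 / (1.29 · 1.93) = 1.2161
[I₂] = 1.2161 M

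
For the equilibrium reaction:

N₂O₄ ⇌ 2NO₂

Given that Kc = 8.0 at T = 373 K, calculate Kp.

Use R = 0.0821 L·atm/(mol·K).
K_p = 244.9864

Δn = (moles gaseous products) − (moles gaseous reactants) = 1
T = 373 K; RT = 0.0821 × 373 = 30.6233
Kp = Kc·(RT)^Δn = 8.0 × (30.6233)^1 = 8.0 × 30.6233 = 244.9864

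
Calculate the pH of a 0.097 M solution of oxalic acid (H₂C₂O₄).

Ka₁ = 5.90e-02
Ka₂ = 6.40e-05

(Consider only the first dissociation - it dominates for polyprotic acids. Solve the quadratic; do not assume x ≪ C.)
pH = 1.29

x² + Ka₁·x − Ka₁·C = 0 with Ka₁ = 5.90e-02, C = 0.097.
x = (−Ka₁ + √(Ka₁² + 4·Ka₁·C))/2 = 5.1699e-02 M, so pH = 1.29.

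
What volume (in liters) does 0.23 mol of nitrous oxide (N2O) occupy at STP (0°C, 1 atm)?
At STP, 1 mol of gas occupies 22.4 L
Volume = 0.23 mol × 22.4 L/mol = 5.15 L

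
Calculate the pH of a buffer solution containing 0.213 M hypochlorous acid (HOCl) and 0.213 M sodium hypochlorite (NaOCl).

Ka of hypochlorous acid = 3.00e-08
pH = 7.52

pKa = -log(3.00e-08) = 7.52. pH = pKa + log([A⁻]/[HA]) = 7.52 + log(0.213/0.213)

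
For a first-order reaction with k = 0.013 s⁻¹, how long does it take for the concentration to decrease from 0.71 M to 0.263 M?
76.39 s

From ln[A] = ln[A]₀ - k·t: t = ln([A]₀/[A])/k = ln(0.71/0.263)/0.013 = ln(2.6996)/0.013 = 0.9931/0.013 = 76.39 s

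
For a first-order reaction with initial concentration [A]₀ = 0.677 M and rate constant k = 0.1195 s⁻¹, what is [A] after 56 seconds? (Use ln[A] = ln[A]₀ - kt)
0.0008 M

ln[A] = ln[A]₀ - k·t = ln(0.677) - (0.1195)·(56) = -0.3901 - 6.6920 = -7.0821
[A] = e^(-7.0821) = 0.0008 M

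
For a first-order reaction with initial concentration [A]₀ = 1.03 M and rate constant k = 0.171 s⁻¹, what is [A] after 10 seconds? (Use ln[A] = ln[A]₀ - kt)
0.1863 M

ln[A] = ln[A]₀ - k·t = ln(1.03) - (0.171)·(10) = 0.0296 - 1.7100 = -1.6804
[A] = e^(-1.6804) = 0.1863 M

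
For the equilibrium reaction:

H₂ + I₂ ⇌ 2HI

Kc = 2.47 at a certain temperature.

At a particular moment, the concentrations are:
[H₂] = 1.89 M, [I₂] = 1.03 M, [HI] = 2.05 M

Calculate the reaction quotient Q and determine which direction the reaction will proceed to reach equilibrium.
Q = 2.159, Q < K, reaction proceeds forward (toward products)

Q = ([HI]^2) / ([H₂] × [I₂])
  = ((2.05)^2) / ((1.89)·(1.03)) = 4.2025/1.9467 = 2.159
Since Q = 2.159 < Kc = 2.47, the reaction proceeds forward (toward products) to reach equilibrium.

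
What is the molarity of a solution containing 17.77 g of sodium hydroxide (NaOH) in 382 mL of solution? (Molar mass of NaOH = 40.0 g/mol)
Moles of NaOH = 17.77 g ÷ 40.0 g/mol = 0.44425 mol
Volume = 382 mL = 0.382 L
Molarity = 0.44425 mol ÷ 0.382 L = 1.163 M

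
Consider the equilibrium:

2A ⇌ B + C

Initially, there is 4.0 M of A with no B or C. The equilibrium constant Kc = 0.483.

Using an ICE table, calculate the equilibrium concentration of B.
[B] = 1.163 M

ICE: [A] = 4.0 − 2x, [B] = [C] = x.
Kc = x²/(4.0 − 2x)² = 0.483 ⇒ √Kc = x/(4.0 − 2x).
x = √0.483·4.0/(1 + 2√0.483) = 0.69498·4.0/2.39 = 1.1632.
[B] = x = 1.163 M.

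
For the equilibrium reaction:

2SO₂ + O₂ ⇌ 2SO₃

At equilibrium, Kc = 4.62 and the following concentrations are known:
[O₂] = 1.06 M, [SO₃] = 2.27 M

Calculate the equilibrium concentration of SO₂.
[SO₂] = 1.0258 M

Kc = ([SO₃]^2) / ([SO₂]^2 × [O₂]) = 4.62
[SO₂]^2 = (product terms)/(Kc · other reactant terms) = 5.1529 / (4.62 · 1.06) = 1.0522
[SO₂] = (1.0522)^(1/2) = 1.0258 M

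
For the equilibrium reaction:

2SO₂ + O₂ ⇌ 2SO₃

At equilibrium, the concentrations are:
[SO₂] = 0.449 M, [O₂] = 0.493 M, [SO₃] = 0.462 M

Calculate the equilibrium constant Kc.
K_c = 2.1476

Kc = ([SO₃]^2) / ([SO₂]^2 × [O₂])
   = ((0.462)^2) / ((0.449)^2·(0.493))
   = 0.21344 / 0.099389 = 2.1476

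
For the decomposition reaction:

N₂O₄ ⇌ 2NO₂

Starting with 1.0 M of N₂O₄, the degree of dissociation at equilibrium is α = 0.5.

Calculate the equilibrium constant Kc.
K_c = 2.0000

x = α·[A]₀ = 0.5 × 1.0 = 0.5 M dissociated.
At eq: [N₂O₄] = 1.0 − 0.5 = 0.5 M; [NO₂] = 2x = 1 M.
Kc = [NO₂]²/[N₂O₄] = (1)²/0.5 = 2.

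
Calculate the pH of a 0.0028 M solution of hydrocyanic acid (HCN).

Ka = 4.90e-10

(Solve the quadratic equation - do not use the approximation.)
pH = 5.93

x² + Ka×x - Ka×C = 0. Using quadratic formula: [H⁺] = 1.1711e-06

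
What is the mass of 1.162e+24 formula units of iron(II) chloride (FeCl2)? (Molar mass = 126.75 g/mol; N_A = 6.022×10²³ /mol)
Moles = 1.162e+24 ÷ 6.022×10²³ = 1.92959 mol
Mass = 1.92959 mol × 126.75 g/mol = 244.6 g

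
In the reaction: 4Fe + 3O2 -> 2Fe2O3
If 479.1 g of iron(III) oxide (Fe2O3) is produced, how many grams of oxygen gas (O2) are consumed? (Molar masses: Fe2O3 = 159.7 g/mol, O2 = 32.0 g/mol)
Moles of Fe2O3 = 479.1 g ÷ 159.7 g/mol = 3 mol
Mole ratio: 3 mol O2 / 2 mol Fe2O3
Moles of O2 = 3 × (3/2) = 4.5 mol
Mass of O2 = 4.5 mol × 32.0 g/mol = 144 g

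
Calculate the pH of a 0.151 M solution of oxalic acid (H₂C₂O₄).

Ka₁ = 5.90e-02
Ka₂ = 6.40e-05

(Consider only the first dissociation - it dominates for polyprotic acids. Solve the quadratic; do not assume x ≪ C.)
pH = 1.16

x² + Ka₁·x − Ka₁·C = 0 with Ka₁ = 5.90e-02, C = 0.151.
x = (−Ka₁ + √(Ka₁² + 4·Ka₁·C))/2 = 6.9390e-02 M, so pH = 1.16.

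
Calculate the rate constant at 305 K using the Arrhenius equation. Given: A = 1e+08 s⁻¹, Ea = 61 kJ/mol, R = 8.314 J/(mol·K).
3.57e-03 s⁻¹

k = A·exp(-Ea/(R·T)) = 1e+08·exp(-61000/(8.314·305)) = 1e+08·exp(-24.0558) = 1e+08·3.5702e-11 = 3.57e-03 s⁻¹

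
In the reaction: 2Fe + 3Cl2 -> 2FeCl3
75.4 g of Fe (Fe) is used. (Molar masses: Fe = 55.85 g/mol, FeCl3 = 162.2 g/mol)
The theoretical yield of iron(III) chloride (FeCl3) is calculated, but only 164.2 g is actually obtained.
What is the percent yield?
Moles of Fe = 75.4 g ÷ 55.85 g/mol = 1.35004 mol
Mole ratio: 2 mol FeCl3 / 2 mol Fe
Moles of FeCl3 = 1.35004 × (2/2) = 1.35004 mol
Theoretical yield = 1.35004 mol × 162.2 g/mol = 218.98 g
Actual yield = 164.2 g
Percent yield = (164.2 / 218.98) × 100% = 75.0%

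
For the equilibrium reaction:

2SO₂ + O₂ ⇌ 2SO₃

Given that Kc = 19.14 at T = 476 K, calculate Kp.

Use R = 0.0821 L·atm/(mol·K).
K_p = 0.4898

Δn = (moles gaseous products) − (moles gaseous reactants) = -1
T = 476 K; RT = 0.0821 × 476 = 39.0796
Kp = Kc·(RT)^Δn = 19.14 × (39.0796)^-1 = 19.14 × 0.0255888 = 0.4898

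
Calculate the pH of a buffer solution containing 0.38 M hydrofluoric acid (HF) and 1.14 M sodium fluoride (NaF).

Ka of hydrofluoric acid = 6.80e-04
pH = 3.64

pKa = -log(6.80e-04) = 3.17. pH = pKa + log([A⁻]/[HA]) = 3.17 + log(1.14/0.38)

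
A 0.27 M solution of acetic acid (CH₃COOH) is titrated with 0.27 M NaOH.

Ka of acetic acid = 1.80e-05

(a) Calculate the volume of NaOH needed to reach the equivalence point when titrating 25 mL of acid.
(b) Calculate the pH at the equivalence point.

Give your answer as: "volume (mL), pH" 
V = 25.0 mL, pH = 8.94

(a) At equivalence: moles acid = moles base.
moles acid = 0.27 × 0.025 = 0.00675 mol; V_NaOH = 0.00675/0.27 = 0.025 L = 25.0 mL.
(b) At equivalence, all acid → conjugate base A⁻ at [A⁻] = 0.00675/0.05 = 0.135 M.
Kb = Kw/Ka = 1.0e-14/1.80e-05 = 5.556e-10; [OH⁻] = √(Kb·[A⁻]) = 8.660e-06; pOH = 5.06; pH = 14 − pOH = 8.94.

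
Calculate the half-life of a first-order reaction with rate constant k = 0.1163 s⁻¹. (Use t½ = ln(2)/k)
5.96 s

t½ = ln(2)/k = 0.6931/0.1163 = 5.96 s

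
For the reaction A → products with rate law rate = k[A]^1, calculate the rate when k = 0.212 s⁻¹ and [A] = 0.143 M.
0.03032 M/s

rate = k·[A]^1 = 0.212·(0.143)^1 = 0.212·0.143 = 0.03032 M/s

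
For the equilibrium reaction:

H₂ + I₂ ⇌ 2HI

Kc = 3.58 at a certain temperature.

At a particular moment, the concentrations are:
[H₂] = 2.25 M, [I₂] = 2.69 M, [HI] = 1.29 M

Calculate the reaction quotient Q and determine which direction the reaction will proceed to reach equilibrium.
Q = 0.275, Q < K, reaction proceeds forward (toward products)

Q = ([HI]^2) / ([H₂] × [I₂])
  = ((1.29)^2) / ((2.25)·(2.69)) = 1.6641/6.0525 = 0.2749
Since Q = 0.2749 < Kc = 3.58, the reaction proceeds forward (toward products) to reach equilibrium.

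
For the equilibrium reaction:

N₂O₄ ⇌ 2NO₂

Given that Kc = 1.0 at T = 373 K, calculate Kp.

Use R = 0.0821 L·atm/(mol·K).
K_p = 30.6233

Δn = (moles gaseous products) − (moles gaseous reactants) = 1
T = 373 K; RT = 0.0821 × 373 = 30.6233
Kp = Kc·(RT)^Δn = 1.0 × (30.6233)^1 = 1.0 × 30.6233 = 30.6233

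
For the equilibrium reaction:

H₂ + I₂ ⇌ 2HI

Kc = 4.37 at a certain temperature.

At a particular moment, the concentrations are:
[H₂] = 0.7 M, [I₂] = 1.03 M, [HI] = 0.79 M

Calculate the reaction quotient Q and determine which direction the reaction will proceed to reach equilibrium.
Q = 0.866, Q < K, reaction proceeds forward (toward products)

Q = ([HI]^2) / ([H₂] × [I₂])
  = ((0.79)^2) / ((0.7)·(1.03)) = 0.6241/0.721 = 0.8656
Since Q = 0.8656 < Kc = 4.37, the reaction proceeds forward (toward products) to reach equilibrium.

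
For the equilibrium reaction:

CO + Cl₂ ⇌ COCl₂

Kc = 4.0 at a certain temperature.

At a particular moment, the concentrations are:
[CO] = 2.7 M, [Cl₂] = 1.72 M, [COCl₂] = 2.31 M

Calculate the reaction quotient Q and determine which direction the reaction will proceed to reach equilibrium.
Q = 0.497, Q < K, reaction proceeds forward (toward products)

Q = ([COCl₂]) / ([CO] × [Cl₂])
  = ((2.31)) / ((2.7)·(1.72)) = 2.31/4.644 = 0.4974
Since Q = 0.4974 < Kc = 4.0, the reaction proceeds forward (toward products) to reach equilibrium.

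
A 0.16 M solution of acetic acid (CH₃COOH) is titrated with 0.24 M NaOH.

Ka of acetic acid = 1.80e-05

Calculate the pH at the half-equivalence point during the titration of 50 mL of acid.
pH = pKa = 4.74

At the half-equivalence point, [HA] = [A⁻], so by Henderson–Hasselbalch pH = pKa + log(1) = pKa.
pKa = −log(1.80e-05) = 4.74.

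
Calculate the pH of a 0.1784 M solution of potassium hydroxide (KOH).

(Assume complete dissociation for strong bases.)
pH = 13.25

[OH⁻] = 0.1784 M for strong base. pOH = -log[OH⁻] = 0.75, pH = 14 - pOH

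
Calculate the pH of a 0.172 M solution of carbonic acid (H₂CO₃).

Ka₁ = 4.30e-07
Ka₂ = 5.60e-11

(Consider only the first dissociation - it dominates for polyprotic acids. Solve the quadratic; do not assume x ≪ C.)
pH = 3.57

x² + Ka₁·x − Ka₁·C = 0 with Ka₁ = 4.30e-07, C = 0.172.
x = (−Ka₁ + √(Ka₁² + 4·Ka₁·C))/2 = 2.7174e-04 M, so pH = 3.57.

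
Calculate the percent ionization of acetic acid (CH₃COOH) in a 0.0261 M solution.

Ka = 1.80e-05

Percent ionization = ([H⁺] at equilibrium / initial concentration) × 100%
Percent ionization = 2.59%

Let x = [H⁺]. Ka = x²/(C - x) ⇒ x² + (1.80e-05)x - (1.80e-05)(0.0261) = 0. x = 6.7648e-04. Percent = (6.7648e-04/0.0261) × 100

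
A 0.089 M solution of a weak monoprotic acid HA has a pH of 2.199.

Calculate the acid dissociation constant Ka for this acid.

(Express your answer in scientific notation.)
K_a = 4.84e-04

[H⁺] = 10^(−pH) = 10^(−2.199) = 6.324e-03 M. For HA ⇌ H⁺ + A⁻, Ka = x²/(C − x) = (6.324e-03)²/(0.089 − 6.324e-03) = 4.84e-04.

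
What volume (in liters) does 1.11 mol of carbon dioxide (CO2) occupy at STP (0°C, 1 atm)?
At STP, 1 mol of gas occupies 22.4 L
Volume = 1.11 mol × 22.4 L/mol = 24.86 L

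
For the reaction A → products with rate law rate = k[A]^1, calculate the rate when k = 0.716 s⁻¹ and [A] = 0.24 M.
0.1718 M/s

rate = k·[A]^1 = 0.716·(0.24)^1 = 0.716·0.24 = 0.1718 M/s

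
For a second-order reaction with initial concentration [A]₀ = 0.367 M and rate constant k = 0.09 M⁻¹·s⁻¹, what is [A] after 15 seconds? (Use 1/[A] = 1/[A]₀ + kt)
0.2454 M

1/[A] = 1/[A]₀ + k·t = 1/0.367 + (0.09)·(15) = 2.7248 + 1.3500 = 4.0748
[A] = 1/4.0748 = 0.2454 M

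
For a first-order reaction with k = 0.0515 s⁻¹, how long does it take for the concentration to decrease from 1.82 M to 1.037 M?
10.92 s

From ln[A] = ln[A]₀ - k·t: t = ln([A]₀/[A])/k = ln(1.82/1.037)/0.0515 = ln(1.7551)/0.0515 = 0.5625/0.0515 = 10.92 s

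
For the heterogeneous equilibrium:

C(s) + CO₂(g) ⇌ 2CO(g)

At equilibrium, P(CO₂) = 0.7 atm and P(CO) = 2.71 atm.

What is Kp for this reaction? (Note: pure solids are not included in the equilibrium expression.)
K_p = 10.492

Solid C is excluded.
Kp = P(CO)²/P(CO₂) = (2.71)²/0.7 = 7.344/0.7 = 10.492.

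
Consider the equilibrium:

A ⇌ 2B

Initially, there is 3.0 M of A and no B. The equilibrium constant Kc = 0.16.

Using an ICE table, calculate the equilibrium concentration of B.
[B] = 0.654 M

ICE: [A] = 3.0 − x, [B] = 2x.
Kc = (2x)²/(3.0 − x) = 0.16 ⇒ 4x² + 0.16x − 0.48 = 0.
x = (−0.16 + √(0.16² + 4·4·0.48))/(2·4) = (−0.16 + √7.7056)/8 = 0.32699.
[B] = 2x = 0.654 M.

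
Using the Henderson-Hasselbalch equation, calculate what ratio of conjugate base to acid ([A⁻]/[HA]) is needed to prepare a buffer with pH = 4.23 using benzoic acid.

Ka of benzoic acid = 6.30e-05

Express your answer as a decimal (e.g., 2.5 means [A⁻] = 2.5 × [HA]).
[A⁻]/[HA] = 1.070

pKa = −log(6.30e-05) = 4.2007. pH = pKa + log([A⁻]/[HA]). 4.23 = 4.2007 + log(ratio). log(ratio) = 4.23 − 4.2007 = 0.0293. ratio = 10^(0.0293) = 1.070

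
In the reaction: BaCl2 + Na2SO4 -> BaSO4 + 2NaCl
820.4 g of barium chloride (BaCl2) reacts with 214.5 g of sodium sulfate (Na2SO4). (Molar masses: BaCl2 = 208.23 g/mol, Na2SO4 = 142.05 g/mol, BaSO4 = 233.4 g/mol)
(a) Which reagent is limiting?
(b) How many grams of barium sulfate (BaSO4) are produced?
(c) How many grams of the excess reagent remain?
(a) Na2SO4, (b) 352.4 g, (c) 506 g

Moles of BaCl2 = 820.4 g ÷ 208.23 g/mol = 3.93987 mol
Moles of Na2SO4 = 214.5 g ÷ 142.05 g/mol = 1.51003 mol
Moles ÷ coefficient: BaCl2: 3.93987/1 = 3.94, Na2SO4: 1.51003/1 = 1.51
(a) Na2SO4 has the smaller value, so Na2SO4 is the limiting reagent.
(b) Moles of BaSO4 = 1.51003 mol Na2SO4 × (1/1) = 1.51003 mol; mass = 1.51003 mol × 233.4 g/mol = 352.4 g
(c) BaCl2 consumed = 1.51003 × (1/1) = 1.51003 mol; remaining = 3.93987 − 1.51003 = 2.42984 mol; mass = 2.42984 mol × 208.23 g/mol = 506 g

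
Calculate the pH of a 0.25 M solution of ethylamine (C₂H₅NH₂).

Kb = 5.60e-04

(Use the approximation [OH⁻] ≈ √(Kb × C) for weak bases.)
pH = 12.07

[OH⁻] = √(Kb × C) = √(5.60e-04 × 0.25) = 1.1832e-02. pOH = 1.93, pH = 14 - pOH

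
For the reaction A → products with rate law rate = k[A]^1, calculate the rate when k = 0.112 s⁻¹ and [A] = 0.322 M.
0.03606 M/s

rate = k·[A]^1 = 0.112·(0.322)^1 = 0.112·0.322 = 0.03606 M/s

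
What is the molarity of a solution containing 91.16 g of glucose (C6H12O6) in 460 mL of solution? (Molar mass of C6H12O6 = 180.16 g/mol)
Moles of C6H12O6 = 91.16 g ÷ 180.16 g/mol = 0.505995 mol
Volume = 460 mL = 0.46 L
Molarity = 0.505995 mol ÷ 0.46 L = 1.1 M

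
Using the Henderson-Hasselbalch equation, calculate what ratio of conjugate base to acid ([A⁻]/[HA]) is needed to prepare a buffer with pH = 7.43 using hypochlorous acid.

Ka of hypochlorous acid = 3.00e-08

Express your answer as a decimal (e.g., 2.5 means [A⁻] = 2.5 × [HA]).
[A⁻]/[HA] = 0.807

pKa = −log(3.00e-08) = 7.5229. pH = pKa + log([A⁻]/[HA]). 7.43 = 7.5229 + log(ratio). log(ratio) = 7.43 − 7.5229 = -0.0929. ratio = 10^(-0.0929) = 0.807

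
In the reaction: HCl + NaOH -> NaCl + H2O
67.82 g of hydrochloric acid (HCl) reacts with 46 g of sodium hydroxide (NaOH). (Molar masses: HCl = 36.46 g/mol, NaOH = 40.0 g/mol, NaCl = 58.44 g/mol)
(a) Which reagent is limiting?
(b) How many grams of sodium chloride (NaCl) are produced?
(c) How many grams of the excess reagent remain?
(a) NaOH, (b) 67.21 g, (c) 25.89 g

Moles of HCl = 67.82 g ÷ 36.46 g/mol = 1.86012 mol
Moles of NaOH = 46 g ÷ 40.0 g/mol = 1.15 mol
Moles ÷ coefficient: HCl: 1.86012/1 = 1.86, NaOH: 1.15/1 = 1.15
(a) NaOH has the smaller value, so NaOH is the limiting reagent.
(b) Moles of NaCl = 1.15 mol NaOH × (1/1) = 1.15 mol; mass = 1.15 mol × 58.44 g/mol = 67.21 g
(c) HCl consumed = 1.15 × (1/1) = 1.15 mol; remaining = 1.86012 − 1.15 = 0.710121 mol; mass = 0.710121 mol × 36.46 g/mol = 25.89 g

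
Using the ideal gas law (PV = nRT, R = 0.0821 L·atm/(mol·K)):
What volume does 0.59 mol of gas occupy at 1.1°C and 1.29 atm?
T = 1.1°C + 273.15 = 274.25 K
V = nRT/P = (0.59 × 0.0821 × 274.25) / 1.29
V = 10.30 L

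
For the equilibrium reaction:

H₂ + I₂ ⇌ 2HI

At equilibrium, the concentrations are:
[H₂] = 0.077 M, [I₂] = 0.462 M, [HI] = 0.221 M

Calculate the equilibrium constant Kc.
K_c = 1.3729

Kc = ([HI]^2) / ([H₂] × [I₂])
   = ((0.221)^2) / ((0.077)·(0.462))
   = 0.048841 / 0.035574 = 1.3729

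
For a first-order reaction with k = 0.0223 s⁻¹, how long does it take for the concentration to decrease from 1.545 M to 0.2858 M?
75.67 s

From ln[A] = ln[A]₀ - k·t: t = ln([A]₀/[A])/k = ln(1.545/0.2858)/0.0223 = ln(5.4059)/0.0223 = 1.6875/0.0223 = 75.67 s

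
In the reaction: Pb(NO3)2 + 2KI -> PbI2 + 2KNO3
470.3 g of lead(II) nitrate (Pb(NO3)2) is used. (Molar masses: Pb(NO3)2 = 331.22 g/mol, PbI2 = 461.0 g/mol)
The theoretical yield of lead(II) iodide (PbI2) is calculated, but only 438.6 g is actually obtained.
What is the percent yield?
Moles of Pb(NO3)2 = 470.3 g ÷ 331.22 g/mol = 1.4199 mol
Mole ratio: 1 mol PbI2 / 1 mol Pb(NO3)2
Moles of PbI2 = 1.4199 × (1/1) = 1.4199 mol
Theoretical yield = 1.4199 mol × 461.0 g/mol = 654.57 g
Actual yield = 438.6 g
Percent yield = (438.6 / 654.57) × 100% = 67.0%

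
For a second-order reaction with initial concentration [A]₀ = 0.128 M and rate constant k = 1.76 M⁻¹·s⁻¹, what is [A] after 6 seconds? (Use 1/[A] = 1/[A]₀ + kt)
0.0544 M

1/[A] = 1/[A]₀ + k·t = 1/0.128 + (1.76)·(6) = 7.8125 + 10.5600 = 18.3725
[A] = 1/18.3725 = 0.0544 M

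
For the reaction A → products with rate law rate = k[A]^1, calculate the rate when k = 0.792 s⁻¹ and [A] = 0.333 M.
0.2637 M/s

rate = k·[A]^1 = 0.792·(0.333)^1 = 0.792·0.333 = 0.2637 M/s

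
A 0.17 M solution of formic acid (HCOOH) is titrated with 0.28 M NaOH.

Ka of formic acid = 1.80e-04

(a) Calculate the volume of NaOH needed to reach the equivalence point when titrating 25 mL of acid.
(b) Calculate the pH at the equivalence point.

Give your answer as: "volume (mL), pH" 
V = 15.2 mL, pH = 8.38

(a) At equivalence: moles acid = moles base.
moles acid = 0.17 × 0.025 = 0.00425 mol; V_NaOH = 0.00425/0.28 = 0.01518 L = 15.2 mL.
(b) At equivalence, all acid → conjugate base A⁻ at [A⁻] = 0.00425/0.04018 = 0.1058 M.
Kb = Kw/Ka = 1.0e-14/1.80e-04 = 5.556e-11; [OH⁻] = √(Kb·[A⁻]) = 2.424e-06; pOH = 5.62; pH = 14 − pOH = 8.38.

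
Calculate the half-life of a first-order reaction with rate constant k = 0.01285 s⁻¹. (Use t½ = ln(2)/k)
53.94 s

t½ = ln(2)/k = 0.6931/0.01285 = 53.94 s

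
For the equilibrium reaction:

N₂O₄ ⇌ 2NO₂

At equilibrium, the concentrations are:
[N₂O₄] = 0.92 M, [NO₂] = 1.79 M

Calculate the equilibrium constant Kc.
K_c = 3.4827

Kc = ([NO₂]^2) / ([N₂O₄])
   = ((1.79)^2) / ((0.92))
   = 3.2041 / 0.92 = 3.4827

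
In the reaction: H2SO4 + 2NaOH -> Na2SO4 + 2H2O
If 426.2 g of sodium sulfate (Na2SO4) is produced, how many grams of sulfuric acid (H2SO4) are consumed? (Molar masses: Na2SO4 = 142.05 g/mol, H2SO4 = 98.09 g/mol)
Moles of Na2SO4 = 426.2 g ÷ 142.05 g/mol = 3.00035 mol
Mole ratio: 1 mol H2SO4 / 1 mol Na2SO4
Moles of H2SO4 = 3.00035 × (1/1) = 3.00035 mol
Mass of H2SO4 = 3.00035 mol × 98.09 g/mol = 294.3 g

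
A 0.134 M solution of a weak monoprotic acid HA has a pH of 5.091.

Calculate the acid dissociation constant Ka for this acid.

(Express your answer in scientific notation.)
K_a = 4.91e-10

[H⁺] = 10^(−pH) = 10^(−5.091) = 8.110e-06 M. For HA ⇌ H⁺ + A⁻, Ka = x²/(C − x) = (8.110e-06)²/(0.134 − 8.110e-06) = 4.91e-10.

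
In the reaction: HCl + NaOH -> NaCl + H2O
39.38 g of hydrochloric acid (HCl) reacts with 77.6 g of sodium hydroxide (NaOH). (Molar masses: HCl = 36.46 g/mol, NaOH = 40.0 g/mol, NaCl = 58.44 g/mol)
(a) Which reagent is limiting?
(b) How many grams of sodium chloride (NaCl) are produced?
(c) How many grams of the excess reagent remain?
(a) HCl, (b) 63.12 g, (c) 34.4 g

Moles of HCl = 39.38 g ÷ 36.46 g/mol = 1.08009 mol
Moles of NaOH = 77.6 g ÷ 40.0 g/mol = 1.94 mol
Moles ÷ coefficient: HCl: 1.08009/1 = 1.08, NaOH: 1.94/1 = 1.94
(a) HCl has the smaller value, so HCl is the limiting reagent.
(b) Moles of NaCl = 1.08009 mol HCl × (1/1) = 1.08009 mol; mass = 1.08009 mol × 58.44 g/mol = 63.12 g
(c) NaOH consumed = 1.08009 × (1/1) = 1.08009 mol; remaining = 1.94 − 1.08009 = 0.859912 mol; mass = 0.859912 mol × 40.0 g/mol = 34.4 g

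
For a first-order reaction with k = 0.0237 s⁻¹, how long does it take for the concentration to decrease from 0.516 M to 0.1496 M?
52.24 s

From ln[A] = ln[A]₀ - k·t: t = ln([A]₀/[A])/k = ln(0.516/0.1496)/0.0237 = ln(3.4492)/0.0237 = 1.2381/0.0237 = 52.24 s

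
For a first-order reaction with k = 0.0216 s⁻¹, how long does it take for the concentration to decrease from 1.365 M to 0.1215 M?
111.99 s

From ln[A] = ln[A]₀ - k·t: t = ln([A]₀/[A])/k = ln(1.365/0.1215)/0.0216 = ln(11.2346)/0.0216 = 2.4190/0.0216 = 111.99 s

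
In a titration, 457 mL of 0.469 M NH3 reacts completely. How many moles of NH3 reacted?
Moles = Molarity × Volume (L)
Moles = 0.469 M × 0.457 L = 0.2143 mol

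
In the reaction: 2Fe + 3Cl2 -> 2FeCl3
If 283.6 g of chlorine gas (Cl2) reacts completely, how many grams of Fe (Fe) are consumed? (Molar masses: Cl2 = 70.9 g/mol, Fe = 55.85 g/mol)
Moles of Cl2 = 283.6 g ÷ 70.9 g/mol = 4 mol
Mole ratio: 2 mol Fe / 3 mol Cl2
Moles of Fe = 4 × (2/3) = 2.66667 mol
Mass of Fe = 2.66667 mol × 55.85 g/mol = 148.9 g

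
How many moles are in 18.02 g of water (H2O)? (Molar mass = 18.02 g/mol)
Moles = 18.02 g ÷ 18.02 g/mol = 1 mol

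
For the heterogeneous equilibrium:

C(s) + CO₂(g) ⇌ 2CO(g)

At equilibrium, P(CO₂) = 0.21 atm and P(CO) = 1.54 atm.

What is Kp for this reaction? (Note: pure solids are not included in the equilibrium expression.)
K_p = 11.293

Solid C is excluded.
Kp = P(CO)²/P(CO₂) = (1.54)²/0.21 = 2.372/0.21 = 11.293.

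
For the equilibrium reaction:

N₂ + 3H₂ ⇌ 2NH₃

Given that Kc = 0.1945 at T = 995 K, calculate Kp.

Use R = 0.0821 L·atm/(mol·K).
K_p = 2.91e-05

Δn = (moles gaseous products) − (moles gaseous reactants) = -2
T = 995 K; RT = 0.0821 × 995 = 81.6895
Kp = Kc·(RT)^Δn = 0.1945 × (81.6895)^-2 = 0.1945 × 0.000149854 = 2.91e-05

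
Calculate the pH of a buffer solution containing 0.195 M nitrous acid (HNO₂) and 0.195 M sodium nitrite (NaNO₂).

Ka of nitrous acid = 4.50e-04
pH = 3.35

pKa = -log(4.50e-04) = 3.35. pH = pKa + log([A⁻]/[HA]) = 3.35 + log(0.195/0.195)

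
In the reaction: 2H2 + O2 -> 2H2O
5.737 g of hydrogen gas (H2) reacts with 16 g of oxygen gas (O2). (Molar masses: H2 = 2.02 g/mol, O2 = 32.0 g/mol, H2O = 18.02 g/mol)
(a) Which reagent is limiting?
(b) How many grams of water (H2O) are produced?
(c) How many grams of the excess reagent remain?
(a) O2, (b) 18.02 g, (c) 3.717 g

Moles of H2 = 5.737 g ÷ 2.02 g/mol = 2.8401 mol
Moles of O2 = 16 g ÷ 32.0 g/mol = 0.5 mol
Moles ÷ coefficient: H2: 2.8401/2 = 1.42, O2: 0.5/1 = 0.5
(a) O2 has the smaller value, so O2 is the limiting reagent.
(b) Moles of H2O = 0.5 mol O2 × (2/1) = 1 mol; mass = 1 mol × 18.02 g/mol = 18.02 g
(c) H2 consumed = 0.5 × (2/1) = 1 mol; remaining = 2.8401 − 1 = 1.8401 mol; mass = 1.8401 mol × 2.02 g/mol = 3.717 g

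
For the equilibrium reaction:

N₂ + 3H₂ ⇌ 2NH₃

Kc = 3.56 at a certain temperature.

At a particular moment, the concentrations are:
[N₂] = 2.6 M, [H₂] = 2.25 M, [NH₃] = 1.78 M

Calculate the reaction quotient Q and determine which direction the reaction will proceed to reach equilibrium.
Q = 0.107, Q < K, reaction proceeds forward (toward products)

Q = ([NH₃]^2) / ([N₂] × [H₂]^3)
  = ((1.78)^2) / ((2.6)·(2.25)^3) = 3.1684/29.616 = 0.107
Since Q = 0.107 < Kc = 3.56, the reaction proceeds forward (toward products) to reach equilibrium.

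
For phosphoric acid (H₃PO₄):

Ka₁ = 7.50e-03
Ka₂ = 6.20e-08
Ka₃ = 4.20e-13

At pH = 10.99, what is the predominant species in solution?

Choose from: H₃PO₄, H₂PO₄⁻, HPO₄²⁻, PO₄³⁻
HPO₄²⁻

pKa1 = 2.12, pKa2 = 7.21, pKa3 = 12.38. Each pKa is the crossover between adjacent species; pH = 10.99 lies in the region where HPO₄²⁻ predominates.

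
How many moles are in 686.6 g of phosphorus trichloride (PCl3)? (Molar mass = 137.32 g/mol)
Moles = 686.6 g ÷ 137.32 g/mol = 5 mol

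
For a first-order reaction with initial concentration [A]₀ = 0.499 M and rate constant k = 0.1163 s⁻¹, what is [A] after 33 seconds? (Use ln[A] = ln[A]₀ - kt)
0.0107 M

ln[A] = ln[A]₀ - k·t = ln(0.499) - (0.1163)·(33) = -0.6951 - 3.8379 = -4.5330
[A] = e^(-4.5330) = 0.0107 M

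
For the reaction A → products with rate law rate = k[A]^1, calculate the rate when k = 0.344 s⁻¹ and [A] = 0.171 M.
0.05882 M/s

rate = k·[A]^1 = 0.344·(0.171)^1 = 0.344·0.171 = 0.05882 M/s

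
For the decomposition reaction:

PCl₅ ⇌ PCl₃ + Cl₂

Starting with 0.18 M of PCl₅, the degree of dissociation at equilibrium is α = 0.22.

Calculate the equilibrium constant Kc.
K_c = 0.0112

x = α·[A]₀ = 0.22 × 0.18 = 0.0396 M dissociated.
At eq: [PCl₅] = 0.18 − 0.0396 = 0.1404 M; [PCl₃] = [Cl₂] = x = 0.0396 M.
Kc = [PCl₃][Cl₂]/[PCl₅] = (0.0396)²/0.1404 = 0.01117.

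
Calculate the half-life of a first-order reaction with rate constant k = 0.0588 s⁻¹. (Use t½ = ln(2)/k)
11.79 s

t½ = ln(2)/k = 0.6931/0.0588 = 11.79 s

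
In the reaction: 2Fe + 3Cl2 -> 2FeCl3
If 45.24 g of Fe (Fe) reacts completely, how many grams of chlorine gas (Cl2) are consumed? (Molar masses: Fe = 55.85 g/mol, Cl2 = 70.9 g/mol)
Moles of Fe = 45.24 g ÷ 55.85 g/mol = 0.810027 mol
Mole ratio: 3 mol Cl2 / 2 mol Fe
Moles of Cl2 = 0.810027 × (3/2) = 1.21504 mol
Mass of Cl2 = 1.21504 mol × 70.9 g/mol = 86.15 g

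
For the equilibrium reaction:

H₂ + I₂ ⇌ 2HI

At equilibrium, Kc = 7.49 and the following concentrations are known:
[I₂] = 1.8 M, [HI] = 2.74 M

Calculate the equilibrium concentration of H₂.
[H₂] = 0.5569 M

Kc = ([HI]^2) / ([H₂] × [I₂]) = 7.49
[H₂]^1 = (product terms)/(Kc · other reactant terms) = 7.5076 / (7.49 · 1.8) = 0.55686
[H₂] = 0.5569 M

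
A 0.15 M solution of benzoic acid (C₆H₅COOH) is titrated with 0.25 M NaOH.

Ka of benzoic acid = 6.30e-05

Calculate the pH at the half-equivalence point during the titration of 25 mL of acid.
pH = pKa = 4.20

At the half-equivalence point, [HA] = [A⁻], so by Henderson–Hasselbalch pH = pKa + log(1) = pKa.
pKa = −log(6.30e-05) = 4.20.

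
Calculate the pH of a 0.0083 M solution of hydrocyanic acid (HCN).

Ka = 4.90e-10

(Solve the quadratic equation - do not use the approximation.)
pH = 5.70

x² + Ka×x - Ka×C = 0. Using quadratic formula: [H⁺] = 2.0164e-06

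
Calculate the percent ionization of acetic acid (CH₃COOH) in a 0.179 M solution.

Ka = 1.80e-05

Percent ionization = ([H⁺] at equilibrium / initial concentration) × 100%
Percent ionization = 0.998%

Let x = [H⁺]. Ka = x²/(C - x) ⇒ x² + (1.80e-05)x - (1.80e-05)(0.179) = 0. x = 1.7860e-03. Percent = (1.7860e-03/0.179) × 100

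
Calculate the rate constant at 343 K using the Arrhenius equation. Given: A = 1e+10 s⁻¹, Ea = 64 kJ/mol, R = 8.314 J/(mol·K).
1.79e+00 s⁻¹

k = A·exp(-Ea/(R·T)) = 1e+10·exp(-64000/(8.314·343)) = 1e+10·exp(-22.4427) = 1e+10·1.7916e-10 = 1.79e+00 s⁻¹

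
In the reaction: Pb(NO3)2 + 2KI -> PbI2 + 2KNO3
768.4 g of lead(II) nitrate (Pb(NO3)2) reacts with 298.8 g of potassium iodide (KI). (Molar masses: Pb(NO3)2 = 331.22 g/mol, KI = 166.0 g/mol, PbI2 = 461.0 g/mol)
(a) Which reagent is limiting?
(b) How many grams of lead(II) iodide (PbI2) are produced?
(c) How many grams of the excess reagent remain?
(a) KI, (b) 414.9 g, (c) 470.3 g

Moles of Pb(NO3)2 = 768.4 g ÷ 331.22 g/mol = 2.31991 mol
Moles of KI = 298.8 g ÷ 166.0 g/mol = 1.8 mol
Moles ÷ coefficient: Pb(NO3)2: 2.31991/1 = 2.32, KI: 1.8/2 = 0.9
(a) KI has the smaller value, so KI is the limiting reagent.
(b) Moles of PbI2 = 1.8 mol KI × (1/2) = 0.9 mol; mass = 0.9 mol × 461.0 g/mol = 414.9 g
(c) Pb(NO3)2 consumed = 1.8 × (1/2) = 0.9 mol; remaining = 2.31991 − 0.9 = 1.41991 mol; mass = 1.41991 mol × 331.22 g/mol = 470.3 g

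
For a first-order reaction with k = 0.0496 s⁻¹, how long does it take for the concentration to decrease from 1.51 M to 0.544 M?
20.58 s

From ln[A] = ln[A]₀ - k·t: t = ln([A]₀/[A])/k = ln(1.51/0.544)/0.0496 = ln(2.7757)/0.0496 = 1.0209/0.0496 = 20.58 s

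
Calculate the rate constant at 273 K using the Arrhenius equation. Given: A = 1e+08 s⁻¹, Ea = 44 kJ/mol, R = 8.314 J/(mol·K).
3.81e-01 s⁻¹

k = A·exp(-Ea/(R·T)) = 1e+08·exp(-44000/(8.314·273)) = 1e+08·exp(-19.3856) = 1e+08·3.8100e-09 = 3.81e-01 s⁻¹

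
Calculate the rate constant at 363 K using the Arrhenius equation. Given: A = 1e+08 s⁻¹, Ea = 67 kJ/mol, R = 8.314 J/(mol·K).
2.28e-02 s⁻¹

k = A·exp(-Ea/(R·T)) = 1e+08·exp(-67000/(8.314·363)) = 1e+08·exp(-22.2003) = 1e+08·2.2832e-10 = 2.28e-02 s⁻¹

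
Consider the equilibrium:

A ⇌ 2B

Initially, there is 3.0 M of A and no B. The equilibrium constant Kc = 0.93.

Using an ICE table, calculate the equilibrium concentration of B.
[B] = 1.454 M

ICE: [A] = 3.0 − x, [B] = 2x.
Kc = (2x)²/(3.0 − x) = 0.93 ⇒ 4x² + 0.93x − 2.79 = 0.
x = (−0.93 + √(0.93² + 4·4·2.79))/(2·4) = (−0.93 + √45.505)/8 = 0.72697.
[B] = 2x = 1.454 M.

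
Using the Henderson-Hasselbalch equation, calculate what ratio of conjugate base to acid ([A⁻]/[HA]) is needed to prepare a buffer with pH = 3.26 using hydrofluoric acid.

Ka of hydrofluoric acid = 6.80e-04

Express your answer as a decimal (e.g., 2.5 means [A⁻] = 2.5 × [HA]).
[A⁻]/[HA] = 1.237

pKa = −log(6.80e-04) = 3.1675. pH = pKa + log([A⁻]/[HA]). 3.26 = 3.1675 + log(ratio). log(ratio) = 3.26 − 3.1675 = 0.0925. ratio = 10^(0.0925) = 1.237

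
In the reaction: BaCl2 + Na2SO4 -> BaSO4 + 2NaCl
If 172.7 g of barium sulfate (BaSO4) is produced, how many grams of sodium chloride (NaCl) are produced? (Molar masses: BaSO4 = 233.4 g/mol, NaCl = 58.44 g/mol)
Moles of BaSO4 = 172.7 g ÷ 233.4 g/mol = 0.739931 mol
Mole ratio: 2 mol NaCl / 1 mol BaSO4
Moles of NaCl = 0.739931 × (2/1) = 1.47986 mol
Mass of NaCl = 1.47986 mol × 58.44 g/mol = 86.48 g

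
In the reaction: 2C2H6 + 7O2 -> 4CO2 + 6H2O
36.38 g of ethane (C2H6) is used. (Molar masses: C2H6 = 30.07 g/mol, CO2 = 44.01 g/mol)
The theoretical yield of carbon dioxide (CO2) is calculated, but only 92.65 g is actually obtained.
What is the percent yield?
Moles of C2H6 = 36.38 g ÷ 30.07 g/mol = 1.20984 mol
Mole ratio: 4 mol CO2 / 2 mol C2H6
Moles of CO2 = 1.20984 × (4/2) = 2.41969 mol
Theoretical yield = 2.41969 mol × 44.01 g/mol = 106.49 g
Actual yield = 92.65 g
Percent yield = (92.65 / 106.49) × 100% = 87.0%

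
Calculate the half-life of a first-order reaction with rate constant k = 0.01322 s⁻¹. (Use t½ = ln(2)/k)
52.43 s

t½ = ln(2)/k = 0.6931/0.01322 = 52.43 s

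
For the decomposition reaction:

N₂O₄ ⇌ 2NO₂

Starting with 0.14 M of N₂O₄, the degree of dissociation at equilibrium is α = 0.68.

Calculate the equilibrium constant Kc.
K_c = 0.8092

x = α·[A]₀ = 0.68 × 0.14 = 0.0952 M dissociated.
At eq: [N₂O₄] = 0.14 − 0.0952 = 0.0448 M; [NO₂] = 2x = 0.1904 M.
Kc = [NO₂]²/[N₂O₄] = (0.1904)²/0.0448 = 0.8092.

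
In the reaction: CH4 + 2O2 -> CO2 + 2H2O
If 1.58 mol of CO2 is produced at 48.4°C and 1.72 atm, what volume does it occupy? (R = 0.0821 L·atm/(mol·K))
T = 48.4°C + 273.15 = 321.55 K
V = nRT/P = (1.58 × 0.0821 × 321.55) / 1.72
V = 24.25 L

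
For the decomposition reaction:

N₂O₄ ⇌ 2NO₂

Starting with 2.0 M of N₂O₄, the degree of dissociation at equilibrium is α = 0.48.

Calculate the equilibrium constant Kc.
K_c = 3.5446

x = α·[A]₀ = 0.48 × 2.0 = 0.96 M dissociated.
At eq: [N₂O₄] = 2.0 − 0.96 = 1.04 M; [NO₂] = 2x = 1.92 M.
Kc = [NO₂]²/[N₂O₄] = (1.92)²/1.04 = 3.545.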